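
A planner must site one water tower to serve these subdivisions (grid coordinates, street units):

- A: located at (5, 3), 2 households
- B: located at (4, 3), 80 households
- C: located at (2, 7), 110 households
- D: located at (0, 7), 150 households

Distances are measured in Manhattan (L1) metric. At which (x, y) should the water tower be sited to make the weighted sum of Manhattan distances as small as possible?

Manhattan distance separates: Σwᵢ(|x−xᵢ|+|y−yᵢ|) = Σwᵢ|x−xᵢ| + Σwᵢ|y−yᵢ|, so x and y are optimised independently as 1-D weighted medians.
Total weight W = 342; half = 171.
x-coordinate, sorted with cumulative weight:
  x=0 (D, w=150) cum 150
  x=2 (C, w=110) cum 260  ← median
  x=4 (B, w=80) cum 340
  x=5 (A, w=2) cum 342
⇒ x* = 2
y-coordinate, sorted with cumulative weight:
  y=3 (A, w=2) cum 2
  y=3 (B, w=80) cum 82
  y=7 (C, w=110) cum 192  ← median
  y=7 (D, w=150) cum 342
⇒ y* = 7

(2, 7)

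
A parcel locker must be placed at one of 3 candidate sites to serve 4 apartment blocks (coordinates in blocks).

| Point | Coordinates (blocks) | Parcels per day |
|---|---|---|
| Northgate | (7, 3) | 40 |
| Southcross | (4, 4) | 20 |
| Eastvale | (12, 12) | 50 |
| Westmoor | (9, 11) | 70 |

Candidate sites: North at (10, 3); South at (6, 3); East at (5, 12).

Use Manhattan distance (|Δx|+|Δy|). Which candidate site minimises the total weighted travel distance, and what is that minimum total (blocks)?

East, total 1320 blocks

Total weighted distance at each candidate:
  North (10, 3): total = 1440
  South (6, 3): total = 1620
  East (5, 12): total = 1320
Minimum is at East with total 1320 blocks.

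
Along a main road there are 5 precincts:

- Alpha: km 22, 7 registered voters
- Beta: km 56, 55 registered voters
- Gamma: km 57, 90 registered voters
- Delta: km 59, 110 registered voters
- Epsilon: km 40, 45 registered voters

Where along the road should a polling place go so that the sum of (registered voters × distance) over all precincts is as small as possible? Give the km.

x = 57

For a sum of weighted absolute distances on a line, the optimum is the weighted median (not the mean). Total weight W = 307; half-weight = 153.5.
Sort by position and accumulate weight:
  km 22 (Alpha, w=7) → cum 7
  km 40 (Epsilon, w=45) → cum 52
  km 56 (Beta, w=55) → cum 107
  km 57 (Gamma, w=90) → cum 197  ≥ 153.5 → median here
  km 59 (Delta, w=110) → cum 307
Optimal location: km 57.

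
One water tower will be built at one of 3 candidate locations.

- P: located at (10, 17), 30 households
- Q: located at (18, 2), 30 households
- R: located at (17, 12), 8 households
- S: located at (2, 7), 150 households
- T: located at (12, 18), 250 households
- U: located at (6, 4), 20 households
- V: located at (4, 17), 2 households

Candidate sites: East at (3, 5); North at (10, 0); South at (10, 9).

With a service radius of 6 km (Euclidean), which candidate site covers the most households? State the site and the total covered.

East, covering 170

Coverage radius r = 6 km; a point is covered iff (Δx)²+(Δy)² ≤ 6² = 36.
  East (3, 5): covers {S, U} → 170
  North (10, 0): covers {U} → 20
  South (10, 9): covers {none} → 0
Maximum coverage at East: 170 households.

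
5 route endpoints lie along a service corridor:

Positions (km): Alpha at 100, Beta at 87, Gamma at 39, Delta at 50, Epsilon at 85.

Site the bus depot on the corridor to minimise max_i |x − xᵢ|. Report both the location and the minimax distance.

The 1-center on a line is the midpoint of the two extreme points: leftmost at 39, rightmost at 100.
Optimal location = (39 + 100)/2 = 69.5; maximum distance = (100 − 39)/2 = 30.5.

location 69.5, max distance 30.5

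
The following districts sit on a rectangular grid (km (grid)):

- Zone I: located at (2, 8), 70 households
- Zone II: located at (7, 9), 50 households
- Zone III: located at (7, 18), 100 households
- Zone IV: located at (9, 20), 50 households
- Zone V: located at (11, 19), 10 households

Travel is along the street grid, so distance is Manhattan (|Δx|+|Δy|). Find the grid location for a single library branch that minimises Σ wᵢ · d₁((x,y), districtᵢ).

(7, 18)

Manhattan distance separates: Σwᵢ(|x−xᵢ|+|y−yᵢ|) = Σwᵢ|x−xᵢ| + Σwᵢ|y−yᵢ|, so x and y are optimised independently as 1-D weighted medians.
Total weight W = 280; half = 140.
x-coordinate, sorted with cumulative weight:
  x=2 (Zone I, w=70) cum 70
  x=7 (Zone II, w=50) cum 120
  x=7 (Zone III, w=100) cum 220  ← median
  x=9 (Zone IV, w=50) cum 270
  x=11 (Zone V, w=10) cum 280
⇒ x* = 7
y-coordinate, sorted with cumulative weight:
  y=8 (Zone I, w=70) cum 70
  y=9 (Zone II, w=50) cum 120
  y=18 (Zone III, w=100) cum 220  ← median
  y=19 (Zone V, w=10) cum 230
  y=20 (Zone IV, w=50) cum 280
⇒ y* = 18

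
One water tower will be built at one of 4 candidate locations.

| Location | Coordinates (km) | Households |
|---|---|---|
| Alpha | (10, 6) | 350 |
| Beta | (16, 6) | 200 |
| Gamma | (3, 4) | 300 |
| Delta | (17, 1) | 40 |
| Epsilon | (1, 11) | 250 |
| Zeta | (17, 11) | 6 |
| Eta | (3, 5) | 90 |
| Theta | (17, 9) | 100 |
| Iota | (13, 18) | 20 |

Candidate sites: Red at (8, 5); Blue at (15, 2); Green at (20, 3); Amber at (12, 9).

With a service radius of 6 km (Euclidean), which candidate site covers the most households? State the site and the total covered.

Red, covering 740

Coverage radius r = 6 km; a point is covered iff (Δx)²+(Δy)² ≤ 6² = 36.
  Red (8, 5): covers {Alpha, Gamma, Eta} → 740
  Blue (15, 2): covers {Beta, Delta} → 240
  Green (20, 3): covers {Beta, Delta} → 240
  Amber (12, 9): covers {Alpha, Beta, Zeta, Theta} → 656
Maximum coverage at Red: 740 households.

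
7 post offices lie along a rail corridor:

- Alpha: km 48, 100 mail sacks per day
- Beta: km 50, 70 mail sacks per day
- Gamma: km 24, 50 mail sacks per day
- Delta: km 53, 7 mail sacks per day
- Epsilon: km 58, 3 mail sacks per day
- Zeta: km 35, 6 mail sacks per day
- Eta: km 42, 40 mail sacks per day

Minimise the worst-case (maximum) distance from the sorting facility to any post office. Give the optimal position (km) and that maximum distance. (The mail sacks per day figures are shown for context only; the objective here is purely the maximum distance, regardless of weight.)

The 1-center on a line is the midpoint of the two extreme points: leftmost at 24, rightmost at 58.
Optimal location = (24 + 58)/2 = 41; maximum distance = (58 − 24)/2 = 17.

location 41, max distance 17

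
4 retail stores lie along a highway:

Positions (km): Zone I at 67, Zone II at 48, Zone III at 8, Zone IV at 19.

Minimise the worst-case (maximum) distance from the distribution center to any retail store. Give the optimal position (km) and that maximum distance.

location 37.5, max distance 29.5

The 1-center on a line is the midpoint of the two extreme points: leftmost at 8, rightmost at 67.
Optimal location = (8 + 67)/2 = 37.5; maximum distance = (67 − 8)/2 = 29.5.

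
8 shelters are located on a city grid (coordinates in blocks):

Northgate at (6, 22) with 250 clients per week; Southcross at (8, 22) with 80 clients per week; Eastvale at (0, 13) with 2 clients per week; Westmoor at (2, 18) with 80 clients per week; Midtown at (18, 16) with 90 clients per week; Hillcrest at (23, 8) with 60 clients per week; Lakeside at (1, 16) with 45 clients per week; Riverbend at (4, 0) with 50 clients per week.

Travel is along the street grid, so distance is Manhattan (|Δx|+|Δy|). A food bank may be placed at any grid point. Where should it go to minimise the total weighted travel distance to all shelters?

(6, 22)

Manhattan distance separates: Σwᵢ(|x−xᵢ|+|y−yᵢ|) = Σwᵢ|x−xᵢ| + Σwᵢ|y−yᵢ|, so x and y are optimised independently as 1-D weighted medians.
Total weight W = 657; half = 328.5.
x-coordinate, sorted with cumulative weight:
  x=0 (Eastvale, w=2) cum 2
  x=1 (Lakeside, w=45) cum 47
  x=2 (Westmoor, w=80) cum 127
  x=4 (Riverbend, w=50) cum 177
  x=6 (Northgate, w=250) cum 427  ← median
  x=8 (Southcross, w=80) cum 507
  x=18 (Midtown, w=90) cum 597
  x=23 (Hillcrest, w=60) cum 657
⇒ x* = 6
y-coordinate, sorted with cumulative weight:
  y=0 (Riverbend, w=50) cum 50
  y=8 (Hillcrest, w=60) cum 110
  y=13 (Eastvale, w=2) cum 112
  y=16 (Midtown, w=90) cum 202
  y=16 (Lakeside, w=45) cum 247
  y=18 (Westmoor, w=80) cum 327
  y=22 (Northgate, w=250) cum 577  ← median
  y=22 (Southcross, w=80) cum 657
⇒ y* = 22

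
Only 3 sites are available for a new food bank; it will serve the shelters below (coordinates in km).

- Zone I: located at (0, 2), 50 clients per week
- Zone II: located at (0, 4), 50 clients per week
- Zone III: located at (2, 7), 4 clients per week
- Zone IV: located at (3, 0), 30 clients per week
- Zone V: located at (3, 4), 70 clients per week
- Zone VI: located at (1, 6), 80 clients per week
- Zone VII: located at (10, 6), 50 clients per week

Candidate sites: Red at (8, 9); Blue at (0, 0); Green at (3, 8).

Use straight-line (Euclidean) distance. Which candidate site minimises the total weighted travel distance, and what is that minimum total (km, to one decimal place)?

Total weighted distance at each candidate:
  Red (8, 9): total = 2621.9
  Blue (0, 0): total = 1838.8
  Green (3, 8): total = 1701.3
Minimum is at Green with total 1701.3 km.

Green, total 1701.3 km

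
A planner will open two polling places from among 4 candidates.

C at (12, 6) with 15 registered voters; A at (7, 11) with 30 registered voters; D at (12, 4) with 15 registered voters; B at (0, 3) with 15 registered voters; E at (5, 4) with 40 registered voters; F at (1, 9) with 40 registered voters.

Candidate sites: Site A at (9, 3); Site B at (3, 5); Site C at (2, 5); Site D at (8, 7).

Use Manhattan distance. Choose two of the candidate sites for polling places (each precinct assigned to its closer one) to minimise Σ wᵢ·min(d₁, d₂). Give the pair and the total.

{Site C, Site D}, total 750

Evaluate every pair (each demand assigned to the nearer of the two):
  {Site C, Site D}: total = 750
  {Site B, Site D}: total = 765
  {Site A, Site C}: total = 870
  {Site A, Site B}: total = 885
  {Site A, Site D}: total = 980
  {Site B, Site C}: total = 980
Best pair: {Site C, Site D} with total 750.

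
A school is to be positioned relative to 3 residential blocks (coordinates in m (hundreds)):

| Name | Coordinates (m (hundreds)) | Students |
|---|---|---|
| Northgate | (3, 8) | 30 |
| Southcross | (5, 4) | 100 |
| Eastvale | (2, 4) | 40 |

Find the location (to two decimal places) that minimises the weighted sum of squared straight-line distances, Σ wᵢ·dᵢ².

The minimiser of Σwᵢ‖p−pᵢ‖² is the weighted centroid p* = (Σwᵢpᵢ)/(Σwᵢ).
Σwᵢ = 170.
Σwᵢxᵢ = 30·3 + 100·5 + 40·2 = 670.
Σwᵢyᵢ = 30·8 + 100·4 + 40·4 = 800.
x* = 670/170 = 3.94, y* = 800/170 = 4.71.

(3.94, 4.71)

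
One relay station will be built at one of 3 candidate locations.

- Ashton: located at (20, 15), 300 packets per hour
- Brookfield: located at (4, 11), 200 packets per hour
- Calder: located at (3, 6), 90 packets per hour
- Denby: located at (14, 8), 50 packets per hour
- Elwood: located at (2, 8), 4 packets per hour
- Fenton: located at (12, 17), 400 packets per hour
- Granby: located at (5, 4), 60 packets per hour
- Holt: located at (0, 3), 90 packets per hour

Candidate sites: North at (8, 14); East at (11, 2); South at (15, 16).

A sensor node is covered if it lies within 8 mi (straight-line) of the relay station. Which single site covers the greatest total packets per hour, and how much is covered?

South, covering 700

Coverage radius r = 8 mi; a point is covered iff (Δx)²+(Δy)² ≤ 8² = 64.
  North (8, 14): covers {Brookfield, Fenton} → 600
  East (11, 2): covers {Denby, Granby} → 110
  South (15, 16): covers {Ashton, Fenton} → 700
Maximum coverage at South: 700 packets per hour.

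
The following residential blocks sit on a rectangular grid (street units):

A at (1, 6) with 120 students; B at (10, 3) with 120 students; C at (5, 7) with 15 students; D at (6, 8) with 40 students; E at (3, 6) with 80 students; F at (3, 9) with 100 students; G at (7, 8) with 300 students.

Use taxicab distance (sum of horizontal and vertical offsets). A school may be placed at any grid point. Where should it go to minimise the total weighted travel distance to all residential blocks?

(7, 8)

Manhattan distance separates: Σwᵢ(|x−xᵢ|+|y−yᵢ|) = Σwᵢ|x−xᵢ| + Σwᵢ|y−yᵢ|, so x and y are optimised independently as 1-D weighted medians.
Total weight W = 775; half = 387.5.
x-coordinate, sorted with cumulative weight:
  x=1 (A, w=120) cum 120
  x=3 (E, w=80) cum 200
  x=3 (F, w=100) cum 300
  x=5 (C, w=15) cum 315
  x=6 (D, w=40) cum 355
  x=7 (G, w=300) cum 655  ← median
  x=10 (B, w=120) cum 775
⇒ x* = 7
y-coordinate, sorted with cumulative weight:
  y=3 (B, w=120) cum 120
  y=6 (A, w=120) cum 240
  y=6 (E, w=80) cum 320
  y=7 (C, w=15) cum 335
  y=8 (D, w=40) cum 375
  y=8 (G, w=300) cum 675  ← median
  y=9 (F, w=100) cum 775
⇒ y* = 8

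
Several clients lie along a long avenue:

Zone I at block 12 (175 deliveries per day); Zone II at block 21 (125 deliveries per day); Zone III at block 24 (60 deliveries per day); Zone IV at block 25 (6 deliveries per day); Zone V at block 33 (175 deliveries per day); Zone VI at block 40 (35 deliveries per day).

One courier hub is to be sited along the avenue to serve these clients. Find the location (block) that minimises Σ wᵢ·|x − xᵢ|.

x = 21

For a sum of weighted absolute distances on a line, the optimum is the weighted median (not the mean). Total weight W = 576; half-weight = 288.
Sort by position and accumulate weight:
  block 12 (Zone I, w=175) → cum 175
  block 21 (Zone II, w=125) → cum 300  ≥ 288 → median here
  block 24 (Zone III, w=60) → cum 360
  block 25 (Zone IV, w=6) → cum 366
  block 33 (Zone V, w=175) → cum 541
  block 40 (Zone VI, w=35) → cum 576
Optimal location: block 21.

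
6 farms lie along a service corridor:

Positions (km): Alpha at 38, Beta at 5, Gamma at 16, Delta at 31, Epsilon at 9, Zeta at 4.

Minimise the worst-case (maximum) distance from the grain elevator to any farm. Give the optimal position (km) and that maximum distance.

location 21, max distance 17

The 1-center on a line is the midpoint of the two extreme points: leftmost at 4, rightmost at 38.
Optimal location = (4 + 38)/2 = 21; maximum distance = (38 − 4)/2 = 17.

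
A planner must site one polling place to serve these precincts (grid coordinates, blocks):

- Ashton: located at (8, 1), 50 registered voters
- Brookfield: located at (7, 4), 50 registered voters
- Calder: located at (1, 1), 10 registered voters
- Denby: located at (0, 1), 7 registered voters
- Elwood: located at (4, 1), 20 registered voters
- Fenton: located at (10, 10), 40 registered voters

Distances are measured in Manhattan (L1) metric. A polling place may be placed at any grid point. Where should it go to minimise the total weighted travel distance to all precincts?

(8, 4)

Manhattan distance separates: Σwᵢ(|x−xᵢ|+|y−yᵢ|) = Σwᵢ|x−xᵢ| + Σwᵢ|y−yᵢ|, so x and y are optimised independently as 1-D weighted medians.
Total weight W = 177; half = 88.5.
x-coordinate, sorted with cumulative weight:
  x=0 (Denby, w=7) cum 7
  x=1 (Calder, w=10) cum 17
  x=4 (Elwood, w=20) cum 37
  x=7 (Brookfield, w=50) cum 87
  x=8 (Ashton, w=50) cum 137  ← median
  x=10 (Fenton, w=40) cum 177
⇒ x* = 8
y-coordinate, sorted with cumulative weight:
  y=1 (Ashton, w=50) cum 50
  y=1 (Calder, w=10) cum 60
  y=1 (Denby, w=7) cum 67
  y=1 (Elwood, w=20) cum 87
  y=4 (Brookfield, w=50) cum 137  ← median
  y=10 (Fenton, w=40) cum 177
⇒ y* = 4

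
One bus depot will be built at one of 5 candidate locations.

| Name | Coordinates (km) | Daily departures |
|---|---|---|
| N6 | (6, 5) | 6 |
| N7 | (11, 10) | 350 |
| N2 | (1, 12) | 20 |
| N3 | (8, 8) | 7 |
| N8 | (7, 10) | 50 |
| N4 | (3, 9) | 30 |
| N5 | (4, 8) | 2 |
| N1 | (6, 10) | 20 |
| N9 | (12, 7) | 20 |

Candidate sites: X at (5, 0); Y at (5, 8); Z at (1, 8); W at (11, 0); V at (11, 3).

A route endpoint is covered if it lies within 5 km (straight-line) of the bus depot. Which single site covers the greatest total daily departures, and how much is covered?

Coverage radius r = 5 km; a point is covered iff (Δx)²+(Δy)² ≤ 5² = 25.
  X (5, 0): covers {none} → 0
  Y (5, 8): covers {N6, N3, N8, N4, N5, N1} → 115
  Z (1, 8): covers {N2, N4, N5} → 52
  W (11, 0): covers {none} → 0
  V (11, 3): covers {N9} → 20
Maximum coverage at Y: 115 daily departures.

Y, covering 115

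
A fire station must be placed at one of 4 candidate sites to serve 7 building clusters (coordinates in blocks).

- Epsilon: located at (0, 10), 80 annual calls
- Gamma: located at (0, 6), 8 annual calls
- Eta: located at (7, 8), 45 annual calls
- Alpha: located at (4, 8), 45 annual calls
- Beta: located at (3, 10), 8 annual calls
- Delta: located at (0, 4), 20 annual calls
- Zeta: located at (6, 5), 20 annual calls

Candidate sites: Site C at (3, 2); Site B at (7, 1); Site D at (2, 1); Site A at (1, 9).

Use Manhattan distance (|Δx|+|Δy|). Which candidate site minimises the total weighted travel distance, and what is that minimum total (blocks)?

Total weighted distance at each candidate:
  Site C (3, 2): total = 1985
  Site B (7, 1): total = 2545
  Site D (2, 1): total = 2221
  Site A (1, 9): total = 1011
Minimum is at Site A with total 1011 blocks.

Site A, total 1011 blocks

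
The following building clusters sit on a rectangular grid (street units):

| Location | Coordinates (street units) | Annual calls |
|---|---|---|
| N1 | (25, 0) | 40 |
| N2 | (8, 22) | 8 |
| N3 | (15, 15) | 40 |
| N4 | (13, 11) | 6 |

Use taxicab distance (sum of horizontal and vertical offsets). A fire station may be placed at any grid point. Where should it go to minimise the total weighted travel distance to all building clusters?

(15, 15)

Manhattan distance separates: Σwᵢ(|x−xᵢ|+|y−yᵢ|) = Σwᵢ|x−xᵢ| + Σwᵢ|y−yᵢ|, so x and y are optimised independently as 1-D weighted medians.
Total weight W = 94; half = 47.
x-coordinate, sorted with cumulative weight:
  x=8 (N2, w=8) cum 8
  x=13 (N4, w=6) cum 14
  x=15 (N3, w=40) cum 54  ← median
  x=25 (N1, w=40) cum 94
⇒ x* = 15
y-coordinate, sorted with cumulative weight:
  y=0 (N1, w=40) cum 40
  y=11 (N4, w=6) cum 46
  y=15 (N3, w=40) cum 86  ← median
  y=22 (N2, w=8) cum 94
⇒ y* = 15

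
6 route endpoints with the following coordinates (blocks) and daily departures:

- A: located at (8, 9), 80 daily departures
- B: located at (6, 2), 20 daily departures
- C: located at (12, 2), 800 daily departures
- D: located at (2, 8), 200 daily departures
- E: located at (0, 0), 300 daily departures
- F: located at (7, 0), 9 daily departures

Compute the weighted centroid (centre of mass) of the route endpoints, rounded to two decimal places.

The minimiser of Σwᵢ‖p−pᵢ‖² is the weighted centroid p* = (Σwᵢpᵢ)/(Σwᵢ).
Σwᵢ = 1409.
Σwᵢxᵢ = 80·8 + 20·6 + 800·12 + 200·2 + 300·0 + 9·7 = 10823.
Σwᵢyᵢ = 80·9 + 20·2 + 800·2 + 200·8 + 300·0 + 9·0 = 3960.
x* = 10823/1409 = 7.68, y* = 3960/1409 = 2.81.

(7.68, 2.81)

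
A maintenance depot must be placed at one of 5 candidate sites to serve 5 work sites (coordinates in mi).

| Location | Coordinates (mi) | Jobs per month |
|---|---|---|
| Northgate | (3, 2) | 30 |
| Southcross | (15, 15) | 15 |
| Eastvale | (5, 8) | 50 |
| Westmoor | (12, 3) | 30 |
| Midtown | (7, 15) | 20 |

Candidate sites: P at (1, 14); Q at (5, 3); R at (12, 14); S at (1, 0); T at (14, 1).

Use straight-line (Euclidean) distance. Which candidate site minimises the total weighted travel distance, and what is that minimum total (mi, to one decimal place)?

Total weighted distance at each candidate:
  P (1, 14): total = 1524.4
  Q (5, 3): total = 1004.7
  R (12, 14): total = 1390.4
  S (1, 0): total = 1505.0
  T (14, 1): total = 1509.9
Minimum is at Q with total 1004.7 mi.

Q, total 1004.7 mi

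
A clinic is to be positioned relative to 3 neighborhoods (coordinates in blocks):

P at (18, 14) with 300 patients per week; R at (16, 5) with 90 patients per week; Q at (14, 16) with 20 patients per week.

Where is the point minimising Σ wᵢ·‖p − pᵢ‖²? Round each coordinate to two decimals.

(17.37, 12.12)

The minimiser of Σwᵢ‖p−pᵢ‖² is the weighted centroid p* = (Σwᵢpᵢ)/(Σwᵢ).
Σwᵢ = 410.
Σwᵢxᵢ = 300·18 + 90·16 + 20·14 = 7120.
Σwᵢyᵢ = 300·14 + 90·5 + 20·16 = 4970.
x* = 7120/410 = 17.37, y* = 4970/410 = 12.12.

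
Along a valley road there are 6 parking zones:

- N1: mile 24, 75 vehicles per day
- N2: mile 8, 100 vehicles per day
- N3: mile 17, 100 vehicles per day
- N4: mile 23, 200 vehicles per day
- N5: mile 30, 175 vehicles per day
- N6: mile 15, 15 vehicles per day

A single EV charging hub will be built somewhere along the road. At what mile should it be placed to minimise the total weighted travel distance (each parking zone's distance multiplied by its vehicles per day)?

For a sum of weighted absolute distances on a line, the optimum is the weighted median (not the mean). Total weight W = 665; half-weight = 332.5.
Sort by position and accumulate weight:
  mile 8 (N2, w=100) → cum 100
  mile 15 (N6, w=15) → cum 115
  mile 17 (N3, w=100) → cum 215
  mile 23 (N4, w=200) → cum 415  ≥ 332.5 → median here
  mile 24 (N1, w=75) → cum 490
  mile 30 (N5, w=175) → cum 665
Optimal location: mile 23.

x = 23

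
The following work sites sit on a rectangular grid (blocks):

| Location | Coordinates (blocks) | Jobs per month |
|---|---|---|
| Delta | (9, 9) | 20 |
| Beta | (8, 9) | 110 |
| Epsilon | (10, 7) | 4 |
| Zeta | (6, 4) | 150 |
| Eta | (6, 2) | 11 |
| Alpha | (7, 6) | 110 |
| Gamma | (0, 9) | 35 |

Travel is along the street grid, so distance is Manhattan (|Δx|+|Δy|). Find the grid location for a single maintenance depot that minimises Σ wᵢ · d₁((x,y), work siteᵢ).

Manhattan distance separates: Σwᵢ(|x−xᵢ|+|y−yᵢ|) = Σwᵢ|x−xᵢ| + Σwᵢ|y−yᵢ|, so x and y are optimised independently as 1-D weighted medians.
Total weight W = 440; half = 220.
x-coordinate, sorted with cumulative weight:
  x=0 (Gamma, w=35) cum 35
  x=6 (Zeta, w=150) cum 185
  x=6 (Eta, w=11) cum 196
  x=7 (Alpha, w=110) cum 306  ← median
  x=8 (Beta, w=110) cum 416
  x=9 (Delta, w=20) cum 436
  x=10 (Epsilon, w=4) cum 440
⇒ x* = 7
y-coordinate, sorted with cumulative weight:
  y=2 (Eta, w=11) cum 11
  y=4 (Zeta, w=150) cum 161
  y=6 (Alpha, w=110) cum 271  ← median
  y=7 (Epsilon, w=4) cum 275
  y=9 (Delta, w=20) cum 295
  y=9 (Beta, w=110) cum 405
  y=9 (Gamma, w=35) cum 440
⇒ y* = 6

(7, 6)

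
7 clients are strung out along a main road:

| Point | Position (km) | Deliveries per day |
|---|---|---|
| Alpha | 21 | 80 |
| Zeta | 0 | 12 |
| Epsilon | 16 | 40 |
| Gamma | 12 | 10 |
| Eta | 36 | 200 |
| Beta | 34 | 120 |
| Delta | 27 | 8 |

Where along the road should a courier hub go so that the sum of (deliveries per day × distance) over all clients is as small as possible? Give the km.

x = 34

For a sum of weighted absolute distances on a line, the optimum is the weighted median (not the mean). Total weight W = 470; half-weight = 235.
Sort by position and accumulate weight:
  km 0 (Zeta, w=12) → cum 12
  km 12 (Gamma, w=10) → cum 22
  km 16 (Epsilon, w=40) → cum 62
  km 21 (Alpha, w=80) → cum 142
  km 27 (Delta, w=8) → cum 150
  km 34 (Beta, w=120) → cum 270  ≥ 235 → median here
  km 36 (Eta, w=200) → cum 470
Optimal location: km 34.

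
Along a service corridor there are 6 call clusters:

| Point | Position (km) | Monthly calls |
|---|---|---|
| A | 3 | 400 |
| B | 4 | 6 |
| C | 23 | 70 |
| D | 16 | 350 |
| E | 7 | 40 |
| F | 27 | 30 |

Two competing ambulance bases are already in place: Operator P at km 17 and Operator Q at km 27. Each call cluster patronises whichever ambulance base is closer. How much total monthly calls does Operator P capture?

The indifferent point is the midpoint (17+27)/2 = 22; call clusters left of it (closer to Operator P at 17) go to Operator P, those right go to Operator Q.
  A at 3 (w=400) → Operator P
  B at 4 (w=6) → Operator P
  E at 7 (w=40) → Operator P
  D at 16 (w=350) → Operator P
  C at 23 (w=70) → Operator Q
  F at 27 (w=30) → Operator Q
Operator P captures 796; Operator Q captures 100.

796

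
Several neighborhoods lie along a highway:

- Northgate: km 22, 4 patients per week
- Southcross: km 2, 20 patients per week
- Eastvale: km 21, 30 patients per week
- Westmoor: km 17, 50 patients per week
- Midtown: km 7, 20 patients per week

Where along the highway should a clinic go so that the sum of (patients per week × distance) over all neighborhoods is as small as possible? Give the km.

For a sum of weighted absolute distances on a line, the optimum is the weighted median (not the mean). Total weight W = 124; half-weight = 62.
Sort by position and accumulate weight:
  km 2 (Southcross, w=20) → cum 20
  km 7 (Midtown, w=20) → cum 40
  km 17 (Westmoor, w=50) → cum 90  ≥ 62 → median here
  km 21 (Eastvale, w=30) → cum 120
  km 22 (Northgate, w=4) → cum 124
Optimal location: km 17.

x = 17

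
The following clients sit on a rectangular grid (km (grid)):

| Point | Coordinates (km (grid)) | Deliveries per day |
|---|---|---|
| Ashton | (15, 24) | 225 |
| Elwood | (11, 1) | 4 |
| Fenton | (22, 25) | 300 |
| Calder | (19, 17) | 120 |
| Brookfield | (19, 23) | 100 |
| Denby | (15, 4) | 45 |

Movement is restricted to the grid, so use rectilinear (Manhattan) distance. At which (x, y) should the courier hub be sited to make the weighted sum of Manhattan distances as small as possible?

(19, 24)

Manhattan distance separates: Σwᵢ(|x−xᵢ|+|y−yᵢ|) = Σwᵢ|x−xᵢ| + Σwᵢ|y−yᵢ|, so x and y are optimised independently as 1-D weighted medians.
Total weight W = 794; half = 397.
x-coordinate, sorted with cumulative weight:
  x=11 (Elwood, w=4) cum 4
  x=15 (Ashton, w=225) cum 229
  x=15 (Denby, w=45) cum 274
  x=19 (Calder, w=120) cum 394
  x=19 (Brookfield, w=100) cum 494  ← median
  x=22 (Fenton, w=300) cum 794
⇒ x* = 19
y-coordinate, sorted with cumulative weight:
  y=1 (Elwood, w=4) cum 4
  y=4 (Denby, w=45) cum 49
  y=17 (Calder, w=120) cum 169
  y=23 (Brookfield, w=100) cum 269
  y=24 (Ashton, w=225) cum 494  ← median
  y=25 (Fenton, w=300) cum 794
⇒ y* = 24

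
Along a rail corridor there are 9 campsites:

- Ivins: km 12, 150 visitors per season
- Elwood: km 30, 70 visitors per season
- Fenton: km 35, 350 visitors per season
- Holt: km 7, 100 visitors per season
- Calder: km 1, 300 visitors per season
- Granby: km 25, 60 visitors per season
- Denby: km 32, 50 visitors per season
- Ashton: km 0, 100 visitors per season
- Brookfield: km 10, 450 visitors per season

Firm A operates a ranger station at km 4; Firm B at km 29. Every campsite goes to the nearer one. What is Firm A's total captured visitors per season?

The indifferent point is the midpoint (4+29)/2 = 16.5; campsites left of it (closer to Firm A at 4) go to Firm A, those right go to Firm B.
  Ashton at 0 (w=100) → Firm A
  Calder at 1 (w=300) → Firm A
  Holt at 7 (w=100) → Firm A
  Brookfield at 10 (w=450) → Firm A
  Ivins at 12 (w=150) → Firm A
  Granby at 25 (w=60) → Firm B
  Elwood at 30 (w=70) → Firm B
  Denby at 32 (w=50) → Firm B
  Fenton at 35 (w=350) → Firm B
Firm A captures 1100; Firm B captures 530.

1100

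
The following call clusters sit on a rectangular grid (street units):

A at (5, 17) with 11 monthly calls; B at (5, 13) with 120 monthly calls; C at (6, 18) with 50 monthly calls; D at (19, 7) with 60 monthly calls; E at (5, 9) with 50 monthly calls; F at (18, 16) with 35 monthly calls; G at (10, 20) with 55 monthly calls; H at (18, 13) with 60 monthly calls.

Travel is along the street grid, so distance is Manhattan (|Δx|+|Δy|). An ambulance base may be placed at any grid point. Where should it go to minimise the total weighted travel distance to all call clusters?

Manhattan distance separates: Σwᵢ(|x−xᵢ|+|y−yᵢ|) = Σwᵢ|x−xᵢ| + Σwᵢ|y−yᵢ|, so x and y are optimised independently as 1-D weighted medians.
Total weight W = 441; half = 220.5.
x-coordinate, sorted with cumulative weight:
  x=5 (A, w=11) cum 11
  x=5 (B, w=120) cum 131
  x=5 (E, w=50) cum 181
  x=6 (C, w=50) cum 231  ← median
  x=10 (G, w=55) cum 286
  x=18 (F, w=35) cum 321
  x=18 (H, w=60) cum 381
  x=19 (D, w=60) cum 441
⇒ x* = 6
y-coordinate, sorted with cumulative weight:
  y=7 (D, w=60) cum 60
  y=9 (E, w=50) cum 110
  y=13 (B, w=120) cum 230  ← median
  y=13 (H, w=60) cum 290
  y=16 (F, w=35) cum 325
  y=17 (A, w=11) cum 336
  y=18 (C, w=50) cum 386
  y=20 (G, w=55) cum 441
⇒ y* = 13

(6, 13)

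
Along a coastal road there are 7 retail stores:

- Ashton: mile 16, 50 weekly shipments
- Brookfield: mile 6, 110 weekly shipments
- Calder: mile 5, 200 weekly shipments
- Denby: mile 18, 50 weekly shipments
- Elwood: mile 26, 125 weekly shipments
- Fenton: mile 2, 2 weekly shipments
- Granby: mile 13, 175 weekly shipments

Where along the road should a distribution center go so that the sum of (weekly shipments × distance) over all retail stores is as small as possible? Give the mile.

For a sum of weighted absolute distances on a line, the optimum is the weighted median (not the mean). Total weight W = 712; half-weight = 356.
Sort by position and accumulate weight:
  mile 2 (Fenton, w=2) → cum 2
  mile 5 (Calder, w=200) → cum 202
  mile 6 (Brookfield, w=110) → cum 312
  mile 13 (Granby, w=175) → cum 487  ≥ 356 → median here
  mile 16 (Ashton, w=50) → cum 537
  mile 18 (Denby, w=50) → cum 587
  mile 26 (Elwood, w=125) → cum 712
Optimal location: mile 13.

x = 13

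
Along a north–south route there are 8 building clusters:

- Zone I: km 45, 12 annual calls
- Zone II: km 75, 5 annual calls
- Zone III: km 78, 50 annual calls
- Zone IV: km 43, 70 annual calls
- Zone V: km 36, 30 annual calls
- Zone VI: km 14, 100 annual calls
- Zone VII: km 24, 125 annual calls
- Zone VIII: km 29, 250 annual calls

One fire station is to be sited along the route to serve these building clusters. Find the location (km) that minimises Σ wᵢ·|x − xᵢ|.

For a sum of weighted absolute distances on a line, the optimum is the weighted median (not the mean). Total weight W = 642; half-weight = 321.
Sort by position and accumulate weight:
  km 14 (Zone VI, w=100) → cum 100
  km 24 (Zone VII, w=125) → cum 225
  km 29 (Zone VIII, w=250) → cum 475  ≥ 321 → median here
  km 36 (Zone V, w=30) → cum 505
  km 43 (Zone IV, w=70) → cum 575
  km 45 (Zone I, w=12) → cum 587
  km 75 (Zone II, w=5) → cum 592
  km 78 (Zone III, w=50) → cum 642
Optimal location: km 29.

x = 29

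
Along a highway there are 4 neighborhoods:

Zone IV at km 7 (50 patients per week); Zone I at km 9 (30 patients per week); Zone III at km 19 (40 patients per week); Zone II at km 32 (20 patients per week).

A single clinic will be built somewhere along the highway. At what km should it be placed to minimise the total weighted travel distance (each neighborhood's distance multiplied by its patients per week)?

x = 9

For a sum of weighted absolute distances on a line, the optimum is the weighted median (not the mean). Total weight W = 140; half-weight = 70.
Sort by position and accumulate weight:
  km 7 (Zone IV, w=50) → cum 50
  km 9 (Zone I, w=30) → cum 80  ≥ 70 → median here
  km 19 (Zone III, w=40) → cum 120
  km 32 (Zone II, w=20) → cum 140
Optimal location: km 9.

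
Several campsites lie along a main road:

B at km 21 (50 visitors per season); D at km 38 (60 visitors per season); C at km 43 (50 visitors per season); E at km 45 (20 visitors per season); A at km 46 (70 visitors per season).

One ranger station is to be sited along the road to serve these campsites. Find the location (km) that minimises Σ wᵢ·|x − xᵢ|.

x = 43

For a sum of weighted absolute distances on a line, the optimum is the weighted median (not the mean). Total weight W = 250; half-weight = 125.
Sort by position and accumulate weight:
  km 21 (B, w=50) → cum 50
  km 38 (D, w=60) → cum 110
  km 43 (C, w=50) → cum 160  ≥ 125 → median here
  km 45 (E, w=20) → cum 180
  km 46 (A, w=70) → cum 250
Optimal location: km 43.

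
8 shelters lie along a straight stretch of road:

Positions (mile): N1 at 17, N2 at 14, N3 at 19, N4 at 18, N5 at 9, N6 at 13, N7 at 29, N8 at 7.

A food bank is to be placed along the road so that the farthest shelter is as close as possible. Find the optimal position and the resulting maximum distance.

location 18, max distance 11

The 1-center on a line is the midpoint of the two extreme points: leftmost at 7, rightmost at 29.
Optimal location = (7 + 29)/2 = 18; maximum distance = (29 − 7)/2 = 11.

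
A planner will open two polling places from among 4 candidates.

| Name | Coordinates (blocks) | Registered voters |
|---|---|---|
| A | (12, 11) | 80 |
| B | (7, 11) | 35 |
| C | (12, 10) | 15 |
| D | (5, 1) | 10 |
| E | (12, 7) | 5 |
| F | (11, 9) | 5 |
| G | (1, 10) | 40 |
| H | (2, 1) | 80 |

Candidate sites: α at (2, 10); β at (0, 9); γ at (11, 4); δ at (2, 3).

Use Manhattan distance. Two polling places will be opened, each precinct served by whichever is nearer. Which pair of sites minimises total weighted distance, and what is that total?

{α, δ}, total 1605

Evaluate every pair (each demand assigned to the nearer of the two):
  {α, δ}: total = 1605
  {γ, δ}: total = 1705
  {α, γ}: total = 1850
  {β, δ}: total = 2045
  {β, γ}: total = 2075
  {α, β}: total = 2235
Best pair: {α, δ} with total 1605.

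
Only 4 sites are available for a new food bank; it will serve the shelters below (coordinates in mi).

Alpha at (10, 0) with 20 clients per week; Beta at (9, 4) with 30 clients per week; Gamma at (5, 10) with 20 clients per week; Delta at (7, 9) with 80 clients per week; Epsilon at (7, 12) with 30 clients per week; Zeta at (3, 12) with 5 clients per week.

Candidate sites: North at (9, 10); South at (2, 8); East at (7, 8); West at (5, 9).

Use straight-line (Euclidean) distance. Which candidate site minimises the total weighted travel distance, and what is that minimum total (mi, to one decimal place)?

Total weighted distance at each candidate:
  North (9, 10): total = 756.4
  South (2, 8): total = 1160.9
  East (7, 8): total = 589.9
  West (5, 9): total = 704.2
Minimum is at East with total 589.9 mi.

East, total 589.9 mi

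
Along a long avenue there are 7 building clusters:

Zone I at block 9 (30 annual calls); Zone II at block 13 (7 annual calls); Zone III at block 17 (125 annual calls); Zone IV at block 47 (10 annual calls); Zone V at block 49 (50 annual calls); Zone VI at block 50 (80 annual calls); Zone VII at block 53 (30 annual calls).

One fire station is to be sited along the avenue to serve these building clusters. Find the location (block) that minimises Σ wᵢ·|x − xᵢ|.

x = 47

For a sum of weighted absolute distances on a line, the optimum is the weighted median (not the mean). Total weight W = 332; half-weight = 166.
Sort by position and accumulate weight:
  block 9 (Zone I, w=30) → cum 30
  block 13 (Zone II, w=7) → cum 37
  block 17 (Zone III, w=125) → cum 162
  block 47 (Zone IV, w=10) → cum 172  ≥ 166 → median here
  block 49 (Zone V, w=50) → cum 222
  block 50 (Zone VI, w=80) → cum 302
  block 53 (Zone VII, w=30) → cum 332
Optimal location: block 47.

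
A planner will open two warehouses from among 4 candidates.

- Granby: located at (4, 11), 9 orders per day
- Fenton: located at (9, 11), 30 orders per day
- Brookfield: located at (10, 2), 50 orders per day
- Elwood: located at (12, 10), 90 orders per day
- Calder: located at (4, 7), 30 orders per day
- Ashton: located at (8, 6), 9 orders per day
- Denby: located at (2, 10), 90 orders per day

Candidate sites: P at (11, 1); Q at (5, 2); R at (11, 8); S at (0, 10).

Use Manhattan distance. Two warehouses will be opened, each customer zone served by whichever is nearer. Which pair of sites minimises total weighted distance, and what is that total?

Evaluate every pair (each demand assigned to the nearer of the two):
  {R, S}: total = 1250
  {P, S}: total = 1807
  {P, R}: total = 1885
  {Q, R}: total = 1975
  {Q, S}: total = 2098
  {P, Q}: total = 2683
Best pair: {R, S} with total 1250.

{R, S}, total 1250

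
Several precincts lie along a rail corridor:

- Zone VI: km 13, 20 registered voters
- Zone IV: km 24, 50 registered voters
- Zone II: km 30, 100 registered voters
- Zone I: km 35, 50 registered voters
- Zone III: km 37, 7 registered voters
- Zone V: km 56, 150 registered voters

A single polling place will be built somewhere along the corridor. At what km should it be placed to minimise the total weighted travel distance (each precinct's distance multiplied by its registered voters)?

x = 35

For a sum of weighted absolute distances on a line, the optimum is the weighted median (not the mean). Total weight W = 377; half-weight = 188.5.
Sort by position and accumulate weight:
  km 13 (Zone VI, w=20) → cum 20
  km 24 (Zone IV, w=50) → cum 70
  km 30 (Zone II, w=100) → cum 170
  km 35 (Zone I, w=50) → cum 220  ≥ 188.5 → median here
  km 37 (Zone III, w=7) → cum 227
  km 56 (Zone V, w=150) → cum 377
Optimal location: km 35.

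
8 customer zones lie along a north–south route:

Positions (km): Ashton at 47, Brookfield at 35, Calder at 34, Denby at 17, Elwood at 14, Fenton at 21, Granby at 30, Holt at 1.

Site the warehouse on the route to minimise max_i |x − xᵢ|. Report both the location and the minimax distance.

location 24, max distance 23

The 1-center on a line is the midpoint of the two extreme points: leftmost at 1, rightmost at 47.
Optimal location = (1 + 47)/2 = 24; maximum distance = (47 − 1)/2 = 23.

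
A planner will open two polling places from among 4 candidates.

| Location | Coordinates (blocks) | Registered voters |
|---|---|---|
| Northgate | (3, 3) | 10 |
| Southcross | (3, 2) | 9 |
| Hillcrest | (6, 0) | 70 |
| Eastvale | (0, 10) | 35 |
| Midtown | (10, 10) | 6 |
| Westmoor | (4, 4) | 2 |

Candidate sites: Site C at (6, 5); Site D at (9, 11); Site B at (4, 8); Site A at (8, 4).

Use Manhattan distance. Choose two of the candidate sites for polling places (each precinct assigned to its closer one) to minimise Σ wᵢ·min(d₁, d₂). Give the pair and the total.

Evaluate every pair (each demand assigned to the nearer of the two):
  {Site C, Site B}: total = 718
  {Site B, Site A}: total = 809
  {Site C, Site D}: total = 822
  {Site C, Site A}: total = 893
  {Site D, Site A}: total = 913
  {Site D, Site B}: total = 1053
Best pair: {Site C, Site B} with total 718.

{Site C, Site B}, total 718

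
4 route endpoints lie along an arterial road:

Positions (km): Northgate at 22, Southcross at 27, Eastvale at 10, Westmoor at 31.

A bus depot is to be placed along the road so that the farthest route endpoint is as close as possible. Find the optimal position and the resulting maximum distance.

The 1-center on a line is the midpoint of the two extreme points: leftmost at 10, rightmost at 31.
Optimal location = (10 + 31)/2 = 20.5; maximum distance = (31 − 10)/2 = 10.5.

location 20.5, max distance 10.5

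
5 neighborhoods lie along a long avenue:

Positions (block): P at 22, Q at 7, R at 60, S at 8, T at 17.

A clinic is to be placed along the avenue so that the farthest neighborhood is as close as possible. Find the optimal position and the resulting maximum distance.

The 1-center on a line is the midpoint of the two extreme points: leftmost at 7, rightmost at 60.
Optimal location = (7 + 60)/2 = 33.5; maximum distance = (60 − 7)/2 = 26.5.

location 33.5, max distance 26.5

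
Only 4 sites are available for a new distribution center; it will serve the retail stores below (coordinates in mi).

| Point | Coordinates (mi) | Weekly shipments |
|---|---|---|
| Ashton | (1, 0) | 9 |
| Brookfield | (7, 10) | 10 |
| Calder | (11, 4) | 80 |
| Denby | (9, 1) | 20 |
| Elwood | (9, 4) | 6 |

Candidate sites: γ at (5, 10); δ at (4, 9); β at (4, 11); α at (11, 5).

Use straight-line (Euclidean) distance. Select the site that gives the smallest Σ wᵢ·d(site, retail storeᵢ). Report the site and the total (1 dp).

Total weighted distance at each candidate:
  γ (5, 10): total = 1036.0
  δ (4, 9): total = 1036.3
  β (4, 11): total = 1201.4
  α (11, 5): total = 347.5
Minimum is at α with total 347.5 mi.

α, total 347.5 mi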